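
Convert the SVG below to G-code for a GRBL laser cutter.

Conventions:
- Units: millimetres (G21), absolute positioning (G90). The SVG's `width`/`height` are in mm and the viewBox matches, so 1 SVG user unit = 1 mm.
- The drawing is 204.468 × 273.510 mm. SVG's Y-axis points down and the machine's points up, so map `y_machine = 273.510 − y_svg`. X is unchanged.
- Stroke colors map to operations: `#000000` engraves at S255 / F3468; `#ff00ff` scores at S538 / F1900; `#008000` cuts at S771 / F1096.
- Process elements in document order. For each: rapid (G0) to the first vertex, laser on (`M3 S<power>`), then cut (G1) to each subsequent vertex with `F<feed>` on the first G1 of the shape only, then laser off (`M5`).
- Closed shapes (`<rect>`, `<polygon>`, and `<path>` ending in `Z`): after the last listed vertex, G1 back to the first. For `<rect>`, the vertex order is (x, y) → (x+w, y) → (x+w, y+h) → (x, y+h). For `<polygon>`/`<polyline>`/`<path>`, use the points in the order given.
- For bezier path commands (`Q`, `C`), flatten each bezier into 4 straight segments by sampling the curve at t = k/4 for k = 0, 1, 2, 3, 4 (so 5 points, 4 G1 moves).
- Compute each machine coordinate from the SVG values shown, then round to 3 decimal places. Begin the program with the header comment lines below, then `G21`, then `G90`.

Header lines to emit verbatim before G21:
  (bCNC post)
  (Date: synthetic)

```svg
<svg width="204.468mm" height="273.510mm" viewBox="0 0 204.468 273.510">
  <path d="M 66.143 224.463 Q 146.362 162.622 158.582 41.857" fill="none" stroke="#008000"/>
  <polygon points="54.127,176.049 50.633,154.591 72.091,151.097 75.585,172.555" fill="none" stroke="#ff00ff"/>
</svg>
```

viewBox `0 0 204.468 273.510` with mm width/height → 1 unit = 1 mm. Flip: y_m = 273.510 − y_svg.

**Shape 1** — `<path>` quadratic bezier, stroke `#008000` → cut (S771, F1096). Control points (SVG): P0=(66.143,224.463), P1=(146.362,162.622), P2=(158.582,41.857); sampled at t=k/4. Machine vertices: (66.143,49.047) → (102.003,83.650) → (129.362,125.619) → (148.222,174.953) → (158.582,231.653). Open path.

**Shape 2** — `<polygon>` regular polygon, stroke `#ff00ff` → score (S538, F1900). Machine vertices: (54.127,97.461) → (50.633,118.919) → (72.091,122.413) → (75.585,100.955) → (54.127,97.461). Closed: final G1 returns to the first vertex.

(bCNC post)
(Date: synthetic)
G21
G90
G0 X66.143 Y49.047
M3 S771
G1 X102.003 Y83.650 F1096
G1 X129.362 Y125.619
G1 X148.222 Y174.953
G1 X158.582 Y231.653
M5
G0 X54.127 Y97.461
M3 S538
G1 X50.633 Y118.919 F1900
G1 X72.091 Y122.413
G1 X75.585 Y100.955
G1 X54.127 Y97.461
M5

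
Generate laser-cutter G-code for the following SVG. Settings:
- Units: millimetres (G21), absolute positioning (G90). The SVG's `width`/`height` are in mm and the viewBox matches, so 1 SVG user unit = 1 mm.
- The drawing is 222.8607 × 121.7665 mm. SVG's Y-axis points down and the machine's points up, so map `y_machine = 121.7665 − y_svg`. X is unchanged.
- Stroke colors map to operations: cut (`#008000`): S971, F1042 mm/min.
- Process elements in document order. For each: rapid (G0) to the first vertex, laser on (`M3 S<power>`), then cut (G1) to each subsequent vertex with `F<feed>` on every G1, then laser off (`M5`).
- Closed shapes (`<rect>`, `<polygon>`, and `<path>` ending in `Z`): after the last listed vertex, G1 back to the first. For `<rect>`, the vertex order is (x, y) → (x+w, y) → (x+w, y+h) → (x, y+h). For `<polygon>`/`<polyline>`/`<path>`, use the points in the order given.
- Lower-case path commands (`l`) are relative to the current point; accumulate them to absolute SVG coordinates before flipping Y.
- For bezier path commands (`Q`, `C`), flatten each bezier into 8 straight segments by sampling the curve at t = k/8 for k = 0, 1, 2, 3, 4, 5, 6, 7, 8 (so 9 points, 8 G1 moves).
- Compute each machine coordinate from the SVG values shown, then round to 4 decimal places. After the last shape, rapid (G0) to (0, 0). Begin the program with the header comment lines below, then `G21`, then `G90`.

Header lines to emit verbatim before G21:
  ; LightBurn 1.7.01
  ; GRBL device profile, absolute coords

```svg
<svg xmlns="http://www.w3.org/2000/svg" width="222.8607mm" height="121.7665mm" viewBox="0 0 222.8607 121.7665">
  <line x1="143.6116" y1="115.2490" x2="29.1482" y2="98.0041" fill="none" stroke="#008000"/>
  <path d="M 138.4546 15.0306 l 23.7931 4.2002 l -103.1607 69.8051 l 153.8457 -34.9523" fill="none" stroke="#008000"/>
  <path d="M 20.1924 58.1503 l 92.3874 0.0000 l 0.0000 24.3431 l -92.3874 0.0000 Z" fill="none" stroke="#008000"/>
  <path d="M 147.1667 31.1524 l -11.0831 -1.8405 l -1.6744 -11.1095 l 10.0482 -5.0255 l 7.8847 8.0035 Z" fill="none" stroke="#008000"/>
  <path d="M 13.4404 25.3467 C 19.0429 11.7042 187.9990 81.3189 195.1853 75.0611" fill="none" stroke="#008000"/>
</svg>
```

; LightBurn 1.7.01
; GRBL device profile, absolute coords
G21
G90
G0 X143.6116 Y6.5175
M3 S971
G1 X29.1482 Y23.7624 F1042
M5
G0 X138.4546 Y106.7359
M3 S971
G1 X162.2477 Y102.5357 F1042
G1 X59.0870 Y32.7306 F1042
G1 X212.9327 Y67.6829 F1042
M5
G0 X20.1924 Y63.6162
M3 S971
G1 X112.5798 Y63.6162 F1042
G1 X112.5798 Y39.2731 F1042
G1 X20.1924 Y39.2731 F1042
G1 X20.1924 Y63.6162 F1042
M5
G0 X147.1667 Y90.6141
M3 S971
G1 X136.0836 Y92.4546 F1042
G1 X134.4092 Y103.5641 F1042
G1 X144.4574 Y108.5896 F1042
G1 X152.3421 Y100.5861 F1042
G1 X147.1667 Y90.6141 F1042
M5
G0 X13.4404 Y96.4198
M3 S971
G1 X22.5635 Y97.9439 F1042
G1 X43.1910 Y93.5274 F1042
G1 X71.5128 Y85.0351 F1042
G1 X103.7189 Y74.3319 F1042
G1 X135.9993 Y63.2825 F1042
G1 X164.5438 Y53.7517 F1042
G1 X185.5425 Y47.6044 F1042
G1 X195.1853 Y46.7054 F1042
M5
G0 X0.0000 Y0.0000

viewBox `0 0 222.8607 121.7665` with mm width/height → 1 unit = 1 mm. Flip: y_m = 121.7665 − y_svg.

**Shape 1** — `<line>` line segment, stroke `#008000` → cut (S971, F1042). Machine vertices: (143.6116,6.5175) → (29.1482,23.7624). Open path.

**Shape 2** — `<path>` open polyline, stroke `#008000` → cut (S971, F1042). Machine vertices: (138.4546,106.7359) → (162.2477,102.5357) → (59.0870,32.7306) → (212.9327,67.6829). Open path.

**Shape 3** — `<path>` rectangle, stroke `#008000` → cut (S971, F1042). Machine vertices: (20.1924,63.6162) → (112.5798,63.6162) → (112.5798,39.2731) → (20.1924,39.2731) → (20.1924,63.6162). Closed: final G1 returns to the first vertex.

**Shape 4** — `<path>` regular polygon, stroke `#008000` → cut (S971, F1042). Machine vertices: (147.1667,90.6141) → (136.0836,92.4546) → (134.4092,103.5641) → (144.4574,108.5896) → (152.3421,100.5861) → (147.1667,90.6141). Closed: final G1 returns to the first vertex.

**Shape 5** — `<path>` cubic bezier, stroke `#008000` → cut (S971, F1042). Control points (SVG): P0=(13.4404,25.3467), P1=(19.0429,11.7042), P2=(187.9990,81.3189), P3=(195.1853,75.0611); sampled at t=k/8. Machine vertices: (13.4404,96.4198) → (22.5635,97.9439) → (43.1910,93.5274) → (71.5128,85.0351) → (103.7189,74.3319) → (135.9993,63.2825) → (164.5438,53.7517) → (185.5425,47.6044) → (195.1853,46.7054). Open path.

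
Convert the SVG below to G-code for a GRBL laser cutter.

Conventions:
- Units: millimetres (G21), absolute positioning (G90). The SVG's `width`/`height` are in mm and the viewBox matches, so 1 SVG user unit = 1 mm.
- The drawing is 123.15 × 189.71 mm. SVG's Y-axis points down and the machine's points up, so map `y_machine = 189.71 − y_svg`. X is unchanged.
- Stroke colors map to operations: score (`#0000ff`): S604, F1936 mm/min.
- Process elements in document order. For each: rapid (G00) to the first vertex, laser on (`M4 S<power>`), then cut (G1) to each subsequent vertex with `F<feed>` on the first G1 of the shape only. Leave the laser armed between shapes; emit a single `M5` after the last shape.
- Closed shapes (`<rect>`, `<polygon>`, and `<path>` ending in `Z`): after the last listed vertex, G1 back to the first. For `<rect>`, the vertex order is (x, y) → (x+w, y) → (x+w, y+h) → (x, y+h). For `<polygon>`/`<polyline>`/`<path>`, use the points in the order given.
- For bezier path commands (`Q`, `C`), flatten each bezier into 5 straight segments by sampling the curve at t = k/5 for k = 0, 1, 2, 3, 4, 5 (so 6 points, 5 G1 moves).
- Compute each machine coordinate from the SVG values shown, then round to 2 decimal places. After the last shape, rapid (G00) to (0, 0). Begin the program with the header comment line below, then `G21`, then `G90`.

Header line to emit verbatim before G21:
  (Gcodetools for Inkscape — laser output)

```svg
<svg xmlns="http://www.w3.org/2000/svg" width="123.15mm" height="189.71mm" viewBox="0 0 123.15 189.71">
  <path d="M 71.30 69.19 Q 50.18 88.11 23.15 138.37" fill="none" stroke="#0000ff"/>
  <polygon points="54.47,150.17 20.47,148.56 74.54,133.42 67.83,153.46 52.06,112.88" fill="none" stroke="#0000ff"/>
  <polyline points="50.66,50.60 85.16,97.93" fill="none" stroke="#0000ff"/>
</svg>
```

viewBox `0 0 123.15 189.71` with mm width/height → 1 unit = 1 mm. Flip: y_m = 189.71 − y_svg.

**Shape 1** — `<path>` quadratic bezier, stroke `#0000ff` → score (S604, F1936). Control points (SVG): P0=(71.30,69.19), P1=(50.18,88.11), P2=(23.15,138.37); sampled at t=k/5. Machine vertices: (71.30,120.52) → (62.62,111.70) → (53.46,100.37) → (43.83,86.53) → (33.73,70.19) → (23.15,51.34). Open path.

**Shape 2** — `<polygon>` closed polygon, stroke `#0000ff` → score (S604, F1936). Machine vertices: (54.47,39.54) → (20.47,41.15) → (74.54,56.29) → (67.83,36.25) → (52.06,76.83) → (54.47,39.54). Closed: final G1 returns to the first vertex.

**Shape 3** — `<polyline>` line segment, stroke `#0000ff` → score (S604, F1936). Machine vertices: (50.66,139.11) → (85.16,91.78). Open path.

(Gcodetools for Inkscape — laser output)
G21
G90
G00 X71.30 Y120.52
M4 S604
G1 X62.62 Y111.70 F1936
G1 X53.46 Y100.37
G1 X43.83 Y86.53
G1 X33.73 Y70.19
G1 X23.15 Y51.34
G00 X54.47 Y39.54
M4 S604
G1 X20.47 Y41.15 F1936
G1 X74.54 Y56.29
G1 X67.83 Y36.25
G1 X52.06 Y76.83
G1 X54.47 Y39.54
G00 X50.66 Y139.11
M4 S604
G1 X85.16 Y91.78 F1936
M5
G00 X0.00 Y0.00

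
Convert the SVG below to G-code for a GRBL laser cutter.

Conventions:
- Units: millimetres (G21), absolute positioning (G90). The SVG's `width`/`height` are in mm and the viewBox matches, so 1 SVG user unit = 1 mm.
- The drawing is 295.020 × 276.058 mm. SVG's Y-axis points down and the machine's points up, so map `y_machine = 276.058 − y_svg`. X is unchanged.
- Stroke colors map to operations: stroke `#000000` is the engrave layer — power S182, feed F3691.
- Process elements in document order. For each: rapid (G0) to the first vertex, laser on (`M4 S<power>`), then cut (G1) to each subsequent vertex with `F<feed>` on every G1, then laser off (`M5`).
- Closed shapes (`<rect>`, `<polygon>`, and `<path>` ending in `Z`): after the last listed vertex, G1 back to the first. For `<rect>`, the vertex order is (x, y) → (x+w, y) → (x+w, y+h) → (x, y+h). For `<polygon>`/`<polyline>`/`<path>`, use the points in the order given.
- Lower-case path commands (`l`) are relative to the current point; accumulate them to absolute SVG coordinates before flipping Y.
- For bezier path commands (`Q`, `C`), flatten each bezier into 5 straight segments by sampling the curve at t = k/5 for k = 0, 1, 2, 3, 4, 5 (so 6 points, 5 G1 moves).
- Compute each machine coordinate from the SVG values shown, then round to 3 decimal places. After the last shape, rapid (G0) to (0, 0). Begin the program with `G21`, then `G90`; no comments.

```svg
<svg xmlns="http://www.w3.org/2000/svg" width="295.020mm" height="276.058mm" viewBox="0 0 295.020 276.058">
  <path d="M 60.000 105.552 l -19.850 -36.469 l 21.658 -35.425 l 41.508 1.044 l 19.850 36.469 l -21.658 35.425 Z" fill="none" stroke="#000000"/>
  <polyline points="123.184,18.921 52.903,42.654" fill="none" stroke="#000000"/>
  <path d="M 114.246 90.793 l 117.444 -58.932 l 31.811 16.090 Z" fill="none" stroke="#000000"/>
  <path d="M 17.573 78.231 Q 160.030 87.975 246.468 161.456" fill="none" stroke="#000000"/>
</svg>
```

viewBox `0 0 295.020 276.058` with mm width/height → 1 unit = 1 mm. Flip: y_m = 276.058 − y_svg.

**Shape 1** — `<path>` regular polygon, stroke `#000000` → engrave (S182, F3691). Machine vertices: (60.000,170.506) → (40.150,206.975) → (61.808,242.400) → (103.316,241.356) → (123.166,204.887) → (101.508,169.462) → (60.000,170.506). Closed: final G1 returns to the first vertex.

**Shape 2** — `<polyline>` line segment, stroke `#000000` → engrave (S182, F3691). Machine vertices: (123.184,257.137) → (52.903,233.404). Open path.

**Shape 3** — `<path>` closed polygon, stroke `#000000` → engrave (S182, F3691). Machine vertices: (114.246,185.265) → (231.690,244.197) → (263.501,228.107) → (114.246,185.265). Closed: final G1 returns to the first vertex.

**Shape 4** — `<path>` quadratic bezier, stroke `#000000` → engrave (S182, F3691). Control points (SVG): P0=(17.573,78.231), P1=(160.030,87.975), P2=(246.468,161.456); sampled at t=k/5. Machine vertices: (17.573,197.827) → (72.315,191.380) → (122.576,179.834) → (168.355,163.189) → (209.652,141.445) → (246.468,114.602). Open path.

G21
G90
G0 X60.000 Y170.506
M4 S182
G1 X40.150 Y206.975 F3691
G1 X61.808 Y242.400 F3691
G1 X103.316 Y241.356 F3691
G1 X123.166 Y204.887 F3691
G1 X101.508 Y169.462 F3691
G1 X60.000 Y170.506 F3691
M5
G0 X123.184 Y257.137
M4 S182
G1 X52.903 Y233.404 F3691
M5
G0 X114.246 Y185.265
M4 S182
G1 X231.690 Y244.197 F3691
G1 X263.501 Y228.107 F3691
G1 X114.246 Y185.265 F3691
M5
G0 X17.573 Y197.827
M4 S182
G1 X72.315 Y191.380 F3691
G1 X122.576 Y179.834 F3691
G1 X168.355 Y163.189 F3691
G1 X209.652 Y141.445 F3691
G1 X246.468 Y114.602 F3691
M5
G0 X0.000 Y0.000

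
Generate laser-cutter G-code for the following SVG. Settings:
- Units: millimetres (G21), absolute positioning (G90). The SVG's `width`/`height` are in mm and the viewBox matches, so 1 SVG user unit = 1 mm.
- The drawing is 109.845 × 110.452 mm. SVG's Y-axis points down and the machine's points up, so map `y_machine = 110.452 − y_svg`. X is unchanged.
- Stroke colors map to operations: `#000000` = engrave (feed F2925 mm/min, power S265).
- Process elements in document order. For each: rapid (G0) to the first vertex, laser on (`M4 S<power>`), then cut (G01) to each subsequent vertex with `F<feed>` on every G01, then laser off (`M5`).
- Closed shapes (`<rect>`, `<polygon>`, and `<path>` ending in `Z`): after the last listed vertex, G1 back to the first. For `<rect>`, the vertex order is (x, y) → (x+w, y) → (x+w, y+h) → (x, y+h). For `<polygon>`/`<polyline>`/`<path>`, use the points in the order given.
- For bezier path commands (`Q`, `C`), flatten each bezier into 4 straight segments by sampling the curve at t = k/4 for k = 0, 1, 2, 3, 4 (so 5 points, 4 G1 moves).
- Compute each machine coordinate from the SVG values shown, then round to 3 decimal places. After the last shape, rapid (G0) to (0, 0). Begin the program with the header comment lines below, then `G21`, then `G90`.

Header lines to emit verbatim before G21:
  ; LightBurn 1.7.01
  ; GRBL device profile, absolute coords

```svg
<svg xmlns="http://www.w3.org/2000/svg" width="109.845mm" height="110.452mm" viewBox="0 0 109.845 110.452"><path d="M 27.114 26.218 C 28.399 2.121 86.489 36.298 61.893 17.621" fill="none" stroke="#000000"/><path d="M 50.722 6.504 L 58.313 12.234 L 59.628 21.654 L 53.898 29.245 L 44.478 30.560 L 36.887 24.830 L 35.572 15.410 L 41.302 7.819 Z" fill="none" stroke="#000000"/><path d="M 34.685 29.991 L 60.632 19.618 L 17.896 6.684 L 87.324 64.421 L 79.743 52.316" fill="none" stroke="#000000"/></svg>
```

viewBox `0 0 109.845 110.452` with mm width/height → 1 unit = 1 mm. Flip: y_m = 110.452 − y_svg.

**Shape 1** — `<path>` cubic bezier, stroke `#000000` → engrave (S265, F2925). Control points (SVG): P0=(27.114,26.218), P1=(28.399,2.121), P2=(86.489,36.298), P3=(61.893,17.621); sampled at t=k/4. Machine vertices: (27.114,84.234) → (36.549,93.117) → (54.209,90.565) → (67.016,86.997) → (61.893,92.831). Open path.

**Shape 2** — `<path>` regular polygon, stroke `#000000` → engrave (S265, F2925). Machine vertices: (50.722,103.948) → (58.313,98.218) → (59.628,88.798) → (53.898,81.207) → (44.478,79.892) → (36.887,85.622) → (35.572,95.042) → (41.302,102.633) → (50.722,103.948). Closed: final G1 returns to the first vertex.

**Shape 3** — `<path>` open polyline, stroke `#000000` → engrave (S265, F2925). Machine vertices: (34.685,80.461) → (60.632,90.834) → (17.896,103.768) → (87.324,46.031) → (79.743,58.136). Open path.

; LightBurn 1.7.01
; GRBL device profile, absolute coords
G21
G90
G0 X27.114 Y84.234
M4 S265
G01 X36.549 Y93.117 F2925
G01 X54.209 Y90.565 F2925
G01 X67.016 Y86.997 F2925
G01 X61.893 Y92.831 F2925
M5
G0 X50.722 Y103.948
M4 S265
G01 X58.313 Y98.218 F2925
G01 X59.628 Y88.798 F2925
G01 X53.898 Y81.207 F2925
G01 X44.478 Y79.892 F2925
G01 X36.887 Y85.622 F2925
G01 X35.572 Y95.042 F2925
G01 X41.302 Y102.633 F2925
G01 X50.722 Y103.948 F2925
M5
G0 X34.685 Y80.461
M4 S265
G01 X60.632 Y90.834 F2925
G01 X17.896 Y103.768 F2925
G01 X87.324 Y46.031 F2925
G01 X79.743 Y58.136 F2925
M5
G0 X0.000 Y0.000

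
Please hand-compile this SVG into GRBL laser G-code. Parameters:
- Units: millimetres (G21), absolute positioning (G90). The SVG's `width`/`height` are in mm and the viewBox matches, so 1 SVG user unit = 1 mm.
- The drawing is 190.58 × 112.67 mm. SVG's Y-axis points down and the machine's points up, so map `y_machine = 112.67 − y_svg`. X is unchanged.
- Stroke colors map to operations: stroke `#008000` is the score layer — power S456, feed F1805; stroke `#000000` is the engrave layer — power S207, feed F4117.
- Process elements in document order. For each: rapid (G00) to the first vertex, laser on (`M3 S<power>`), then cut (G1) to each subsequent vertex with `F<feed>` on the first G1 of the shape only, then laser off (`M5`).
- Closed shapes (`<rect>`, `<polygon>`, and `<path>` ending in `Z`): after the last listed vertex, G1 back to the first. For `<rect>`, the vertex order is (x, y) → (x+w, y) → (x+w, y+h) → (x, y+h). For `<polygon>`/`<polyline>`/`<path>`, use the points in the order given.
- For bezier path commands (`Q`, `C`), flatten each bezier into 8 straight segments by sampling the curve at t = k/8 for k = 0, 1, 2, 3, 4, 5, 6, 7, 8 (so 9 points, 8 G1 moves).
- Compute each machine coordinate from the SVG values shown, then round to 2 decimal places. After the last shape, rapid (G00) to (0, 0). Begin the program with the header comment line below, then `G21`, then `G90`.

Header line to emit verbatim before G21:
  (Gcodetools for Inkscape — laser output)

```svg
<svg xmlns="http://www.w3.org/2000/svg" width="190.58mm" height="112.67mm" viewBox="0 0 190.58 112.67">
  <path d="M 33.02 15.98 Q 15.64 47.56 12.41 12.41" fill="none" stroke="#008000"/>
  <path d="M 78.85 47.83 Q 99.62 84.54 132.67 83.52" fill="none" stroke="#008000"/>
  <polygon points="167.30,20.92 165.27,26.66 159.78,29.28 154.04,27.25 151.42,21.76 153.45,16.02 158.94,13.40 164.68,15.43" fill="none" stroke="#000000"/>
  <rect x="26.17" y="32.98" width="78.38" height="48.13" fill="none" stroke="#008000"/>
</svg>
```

Since the viewBox matches the mm dimensions, user units are millimetres directly. The only transform is the Y-flip y_m = 112.67 − y_svg.

Shape 1 is a quadratic bezier drawn with `<path>`. Its stroke #008000 means score at S456, F1805. After flipping Y the toolpath is (33.02,96.69) → (28.90,89.84) → (25.21,85.07) → (21.97,82.39) → (19.18,81.79) → (16.82,83.28) → (14.91,86.86) → (13.44,92.52) → (12.41,100.26).

Shape 2 is a quadratic bezier drawn with `<path>`. Its stroke #008000 means score at S456, F1805. After flipping Y the toolpath is (78.85,64.84) → (84.23,56.25) → (90.00,48.84) → (96.15,42.61) → (102.69,37.56) → (109.61,33.69) → (116.91,31.00) → (124.60,29.48) → (132.67,29.15).

Shape 3 is a regular polygon drawn with `<polygon>`. Its stroke #000000 means engrave at S207, F4117. After flipping Y the toolpath is (167.30,91.75) → (165.27,86.01) → (159.78,83.39) → (154.04,85.42) → (151.42,90.91) → (153.45,96.65) → (158.94,99.27) → (164.68,97.24) → (167.30,91.75), returning to the start.

Shape 4 is a rectangle drawn with `<rect>`. Its stroke #008000 means score at S456, F1805. After flipping Y the toolpath is (26.17,79.69) → (104.55,79.69) → (104.55,31.56) → (26.17,31.56) → (26.17,79.69), returning to the start.

(Gcodetools for Inkscape — laser output)
G21
G90
G00 X33.02 Y96.69
M3 S456
G1 X28.90 Y89.84 F1805
G1 X25.21 Y85.07
G1 X21.97 Y82.39
G1 X19.18 Y81.79
G1 X16.82 Y83.28
G1 X14.91 Y86.86
G1 X13.44 Y92.52
G1 X12.41 Y100.26
M5
G00 X78.85 Y64.84
M3 S456
G1 X84.23 Y56.25 F1805
G1 X90.00 Y48.84
G1 X96.15 Y42.61
G1 X102.69 Y37.56
G1 X109.61 Y33.69
G1 X116.91 Y31.00
G1 X124.60 Y29.48
G1 X132.67 Y29.15
M5
G00 X167.30 Y91.75
M3 S207
G1 X165.27 Y86.01 F4117
G1 X159.78 Y83.39
G1 X154.04 Y85.42
G1 X151.42 Y90.91
G1 X153.45 Y96.65
G1 X158.94 Y99.27
G1 X164.68 Y97.24
G1 X167.30 Y91.75
M5
G00 X26.17 Y79.69
M3 S456
G1 X104.55 Y79.69 F1805
G1 X104.55 Y31.56
G1 X26.17 Y31.56
G1 X26.17 Y79.69
M5
G00 X0.00 Y0.00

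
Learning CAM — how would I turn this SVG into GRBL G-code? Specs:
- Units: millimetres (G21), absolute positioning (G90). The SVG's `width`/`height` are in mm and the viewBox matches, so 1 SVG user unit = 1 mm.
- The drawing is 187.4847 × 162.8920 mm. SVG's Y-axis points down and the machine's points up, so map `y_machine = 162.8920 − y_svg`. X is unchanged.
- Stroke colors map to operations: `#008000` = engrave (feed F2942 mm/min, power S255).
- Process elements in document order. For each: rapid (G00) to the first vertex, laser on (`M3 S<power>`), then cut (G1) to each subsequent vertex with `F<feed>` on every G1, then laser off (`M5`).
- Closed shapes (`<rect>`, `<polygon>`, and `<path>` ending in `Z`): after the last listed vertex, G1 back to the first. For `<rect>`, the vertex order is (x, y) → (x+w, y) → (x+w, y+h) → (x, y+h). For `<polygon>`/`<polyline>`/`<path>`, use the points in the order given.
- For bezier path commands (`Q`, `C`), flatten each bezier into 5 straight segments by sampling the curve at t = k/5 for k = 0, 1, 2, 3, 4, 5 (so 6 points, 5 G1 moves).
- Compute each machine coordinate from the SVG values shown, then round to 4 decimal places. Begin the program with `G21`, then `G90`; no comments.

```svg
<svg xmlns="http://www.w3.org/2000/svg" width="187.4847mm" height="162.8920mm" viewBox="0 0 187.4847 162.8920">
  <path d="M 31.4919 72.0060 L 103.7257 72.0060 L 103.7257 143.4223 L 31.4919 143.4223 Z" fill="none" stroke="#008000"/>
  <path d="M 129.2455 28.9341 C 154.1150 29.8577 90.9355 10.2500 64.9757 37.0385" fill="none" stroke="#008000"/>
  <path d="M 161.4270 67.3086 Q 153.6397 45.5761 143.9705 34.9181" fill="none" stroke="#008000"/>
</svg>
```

Since the viewBox matches the mm dimensions, user units are millimetres directly. The only transform is the Y-flip y_m = 162.8920 − y_svg.

Shape 1 is a rectangle drawn with `<path>`. Its stroke #008000 means engrave at S255, F2942. After flipping Y the toolpath is (31.4919,90.8860) → (103.7257,90.8860) → (103.7257,19.4697) → (31.4919,19.4697) → (31.4919,90.8860), returning to the start.

Shape 2 is a cubic bezier drawn with `<path>`. Its stroke #008000 means engrave at S255, F2942. After flipping Y the toolpath is (129.2455,133.9579) → (134.6035,135.3321) → (124.8426,138.4212) → (105.9757,140.0129) → (84.0158,136.8945) → (64.9757,125.8535).

Shape 3 is a quadratic bezier drawn with `<path>`. Its stroke #008000 means engrave at S255, F2942. After flipping Y the toolpath is (161.4270,95.5834) → (158.2368,103.8334) → (154.8961,111.1975) → (151.4048,117.6756) → (147.7629,123.2677) → (143.9705,127.9739).

G21
G90
G00 X31.4919 Y90.8860
M3 S255
G1 X103.7257 Y90.8860 F2942
G1 X103.7257 Y19.4697 F2942
G1 X31.4919 Y19.4697 F2942
G1 X31.4919 Y90.8860 F2942
M5
G00 X129.2455 Y133.9579
M3 S255
G1 X134.6035 Y135.3321 F2942
G1 X124.8426 Y138.4212 F2942
G1 X105.9757 Y140.0129 F2942
G1 X84.0158 Y136.8945 F2942
G1 X64.9757 Y125.8535 F2942
M5
G00 X161.4270 Y95.5834
M3 S255
G1 X158.2368 Y103.8334 F2942
G1 X154.8961 Y111.1975 F2942
G1 X151.4048 Y117.6756 F2942
G1 X147.7629 Y123.2677 F2942
G1 X143.9705 Y127.9739 F2942
M5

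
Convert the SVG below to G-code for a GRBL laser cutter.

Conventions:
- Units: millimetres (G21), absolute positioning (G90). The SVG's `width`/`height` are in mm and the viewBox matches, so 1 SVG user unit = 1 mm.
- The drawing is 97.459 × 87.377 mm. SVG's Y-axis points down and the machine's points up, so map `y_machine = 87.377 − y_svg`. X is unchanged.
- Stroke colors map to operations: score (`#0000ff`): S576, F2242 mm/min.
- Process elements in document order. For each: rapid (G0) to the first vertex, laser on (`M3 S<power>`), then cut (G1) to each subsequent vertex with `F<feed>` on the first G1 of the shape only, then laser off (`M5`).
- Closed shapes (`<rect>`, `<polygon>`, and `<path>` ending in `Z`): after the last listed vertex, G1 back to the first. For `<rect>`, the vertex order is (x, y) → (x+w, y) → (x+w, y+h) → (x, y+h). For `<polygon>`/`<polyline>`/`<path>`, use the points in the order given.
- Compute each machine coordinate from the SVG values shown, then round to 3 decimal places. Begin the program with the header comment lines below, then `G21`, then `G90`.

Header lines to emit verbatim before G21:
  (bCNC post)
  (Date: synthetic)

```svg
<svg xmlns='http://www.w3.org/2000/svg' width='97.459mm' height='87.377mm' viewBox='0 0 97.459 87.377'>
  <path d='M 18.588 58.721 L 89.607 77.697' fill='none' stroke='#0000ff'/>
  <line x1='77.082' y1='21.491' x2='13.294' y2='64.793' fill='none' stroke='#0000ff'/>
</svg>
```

(bCNC post)
(Date: synthetic)
G21
G90
G0 X18.588 Y28.656
M3 S576
G1 X89.607 Y9.680 F2242
M5
G0 X77.082 Y65.886
M3 S576
G1 X13.294 Y22.584 F2242
M5

viewBox `0 0 97.459 87.377` with mm width/height → 1 unit = 1 mm. Flip: y_m = 87.377 − y_svg.

**Shape 1** — `<path>` line segment, stroke `#0000ff` → score (S576, F2242). Machine vertices: (18.588,28.656) → (89.607,9.680). Open path.

**Shape 2** — `<line>` line segment, stroke `#0000ff` → score (S576, F2242). Machine vertices: (77.082,65.886) → (13.294,22.584). Open path.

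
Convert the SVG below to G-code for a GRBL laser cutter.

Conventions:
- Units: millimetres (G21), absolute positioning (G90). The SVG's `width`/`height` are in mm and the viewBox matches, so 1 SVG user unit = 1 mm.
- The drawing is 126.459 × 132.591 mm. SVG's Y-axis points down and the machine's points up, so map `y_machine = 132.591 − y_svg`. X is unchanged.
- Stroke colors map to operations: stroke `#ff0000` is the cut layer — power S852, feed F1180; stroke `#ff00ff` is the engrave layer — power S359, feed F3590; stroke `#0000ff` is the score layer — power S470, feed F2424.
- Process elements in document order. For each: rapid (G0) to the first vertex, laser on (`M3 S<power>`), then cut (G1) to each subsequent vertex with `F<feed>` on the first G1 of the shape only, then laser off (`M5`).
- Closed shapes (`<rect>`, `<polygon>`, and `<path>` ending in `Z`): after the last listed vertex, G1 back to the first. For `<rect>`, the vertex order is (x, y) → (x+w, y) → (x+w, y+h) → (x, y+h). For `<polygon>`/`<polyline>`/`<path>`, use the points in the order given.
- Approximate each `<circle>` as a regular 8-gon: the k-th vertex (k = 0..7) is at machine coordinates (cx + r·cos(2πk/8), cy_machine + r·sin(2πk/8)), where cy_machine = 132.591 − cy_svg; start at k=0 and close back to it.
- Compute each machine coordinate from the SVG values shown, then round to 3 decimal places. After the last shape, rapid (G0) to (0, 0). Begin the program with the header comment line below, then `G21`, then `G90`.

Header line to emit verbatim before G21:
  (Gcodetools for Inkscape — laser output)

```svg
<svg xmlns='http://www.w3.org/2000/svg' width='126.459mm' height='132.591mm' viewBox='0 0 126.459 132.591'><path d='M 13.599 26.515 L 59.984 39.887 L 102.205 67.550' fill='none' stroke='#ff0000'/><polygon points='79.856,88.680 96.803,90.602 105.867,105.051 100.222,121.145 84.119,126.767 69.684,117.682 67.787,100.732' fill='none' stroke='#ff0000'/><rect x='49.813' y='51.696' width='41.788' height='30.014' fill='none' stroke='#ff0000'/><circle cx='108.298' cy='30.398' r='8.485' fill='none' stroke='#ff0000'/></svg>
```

viewBox `0 0 126.459 132.591` with mm width/height → 1 unit = 1 mm. Flip: y_m = 132.591 − y_svg.

**Shape 1** — `<path>` open polyline, stroke `#ff0000` → cut (S852, F1180). Machine vertices: (13.599,106.076) → (59.984,92.704) → (102.205,65.041). Open path.

**Shape 2** — `<polygon>` regular polygon, stroke `#ff0000` → cut (S852, F1180). Machine vertices: (79.856,43.911) → (96.803,41.989) → (105.867,27.540) → (100.222,11.446) → (84.119,5.824) → (69.684,14.909) → (67.787,31.859) → (79.856,43.911). Closed: final G1 returns to the first vertex.

**Shape 3** — `<rect>` rectangle, stroke `#ff0000` → cut (S852, F1180). Machine vertices: (49.813,80.895) → (91.601,80.895) → (91.601,50.881) → (49.813,50.881) → (49.813,80.895). Closed: final G1 returns to the first vertex.

**Shape 4** — `<circle>` circle, stroke `#ff0000` → cut (S852, F1180). Machine vertices: (116.783,102.193) → (114.298,108.193) → (108.298,110.678) → (102.298,108.193) → (99.813,102.193) → (102.298,96.193) → (108.298,93.708) → (114.298,96.193) → (116.783,102.193). Closed: final G1 returns to the first vertex.

(Gcodetools for Inkscape — laser output)
G21
G90
G0 X13.599 Y106.076
M3 S852
G1 X59.984 Y92.704 F1180
G1 X102.205 Y65.041
M5
G0 X79.856 Y43.911
M3 S852
G1 X96.803 Y41.989 F1180
G1 X105.867 Y27.540
G1 X100.222 Y11.446
G1 X84.119 Y5.824
G1 X69.684 Y14.909
G1 X67.787 Y31.859
G1 X79.856 Y43.911
M5
G0 X49.813 Y80.895
M3 S852
G1 X91.601 Y80.895 F1180
G1 X91.601 Y50.881
G1 X49.813 Y50.881
G1 X49.813 Y80.895
M5
G0 X116.783 Y102.193
M3 S852
G1 X114.298 Y108.193 F1180
G1 X108.298 Y110.678
G1 X102.298 Y108.193
G1 X99.813 Y102.193
G1 X102.298 Y96.193
G1 X108.298 Y93.708
G1 X114.298 Y96.193
G1 X116.783 Y102.193
M5
G0 X0.000 Y0.000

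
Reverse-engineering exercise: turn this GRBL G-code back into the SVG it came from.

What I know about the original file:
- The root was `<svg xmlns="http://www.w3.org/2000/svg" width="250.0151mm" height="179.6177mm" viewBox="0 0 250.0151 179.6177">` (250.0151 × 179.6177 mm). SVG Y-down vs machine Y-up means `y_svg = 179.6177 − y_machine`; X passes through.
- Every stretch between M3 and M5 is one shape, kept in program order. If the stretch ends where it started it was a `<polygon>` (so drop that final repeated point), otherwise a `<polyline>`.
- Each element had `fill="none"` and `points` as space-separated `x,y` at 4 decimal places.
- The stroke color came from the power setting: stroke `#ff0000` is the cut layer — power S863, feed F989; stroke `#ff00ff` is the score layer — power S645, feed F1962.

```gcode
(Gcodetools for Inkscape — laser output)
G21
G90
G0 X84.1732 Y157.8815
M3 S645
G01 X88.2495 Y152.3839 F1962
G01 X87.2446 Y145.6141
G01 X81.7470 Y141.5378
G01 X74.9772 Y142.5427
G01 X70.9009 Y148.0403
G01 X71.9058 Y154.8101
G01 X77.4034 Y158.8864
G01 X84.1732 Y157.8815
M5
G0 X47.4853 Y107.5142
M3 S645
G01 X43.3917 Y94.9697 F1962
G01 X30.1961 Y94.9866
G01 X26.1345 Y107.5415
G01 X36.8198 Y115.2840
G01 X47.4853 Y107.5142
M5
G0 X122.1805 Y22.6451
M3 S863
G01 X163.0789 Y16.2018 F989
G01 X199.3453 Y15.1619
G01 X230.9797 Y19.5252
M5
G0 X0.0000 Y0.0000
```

Machine Y-up, SVG Y-down with viewBox height 179.6177, so y_svg = 179.6177 − y_machine; X carries over.

Run 1: S645 ⇒ score layer `#ff00ff`. The run returns to its start, so emit a `<polygon>` with points (Y-flipped): 84.1732,21.7362 88.2495,27.2338 87.2446,34.0036 81.7470,38.0799 74.9772,37.0750 70.9009,31.5774 71.9058,24.8076 77.4034,20.7313.

Run 2: power S645 maps to stroke `#ff00ff` (score). The run returns to its start, so emit a `<polygon>` with points (Y-flipped): 47.4853,72.1035 43.3917,84.6480 30.1961,84.6311 26.1345,72.0762 36.8198,64.3337.

Run 3: the run's S863 means `#ff0000` (cut). The run is open, so emit a `<polyline>` with points (Y-flipped): 122.1805,156.9726 163.0789,163.4159 199.3453,164.4558 230.9797,160.0925.

<svg xmlns="http://www.w3.org/2000/svg" width="250.0151mm" height="179.6177mm" viewBox="0 0 250.0151 179.6177">
  <polygon points="84.1732,21.7362 88.2495,27.2338 87.2446,34.0036 81.7470,38.0799 74.9772,37.0750 70.9009,31.5774 71.9058,24.8076 77.4034,20.7313" fill="none" stroke="#ff00ff"/>
  <polygon points="47.4853,72.1035 43.3917,84.6480 30.1961,84.6311 26.1345,72.0762 36.8198,64.3337" fill="none" stroke="#ff00ff"/>
  <polyline points="122.1805,156.9726 163.0789,163.4159 199.3453,164.4558 230.9797,160.0925" fill="none" stroke="#ff0000"/>
</svg>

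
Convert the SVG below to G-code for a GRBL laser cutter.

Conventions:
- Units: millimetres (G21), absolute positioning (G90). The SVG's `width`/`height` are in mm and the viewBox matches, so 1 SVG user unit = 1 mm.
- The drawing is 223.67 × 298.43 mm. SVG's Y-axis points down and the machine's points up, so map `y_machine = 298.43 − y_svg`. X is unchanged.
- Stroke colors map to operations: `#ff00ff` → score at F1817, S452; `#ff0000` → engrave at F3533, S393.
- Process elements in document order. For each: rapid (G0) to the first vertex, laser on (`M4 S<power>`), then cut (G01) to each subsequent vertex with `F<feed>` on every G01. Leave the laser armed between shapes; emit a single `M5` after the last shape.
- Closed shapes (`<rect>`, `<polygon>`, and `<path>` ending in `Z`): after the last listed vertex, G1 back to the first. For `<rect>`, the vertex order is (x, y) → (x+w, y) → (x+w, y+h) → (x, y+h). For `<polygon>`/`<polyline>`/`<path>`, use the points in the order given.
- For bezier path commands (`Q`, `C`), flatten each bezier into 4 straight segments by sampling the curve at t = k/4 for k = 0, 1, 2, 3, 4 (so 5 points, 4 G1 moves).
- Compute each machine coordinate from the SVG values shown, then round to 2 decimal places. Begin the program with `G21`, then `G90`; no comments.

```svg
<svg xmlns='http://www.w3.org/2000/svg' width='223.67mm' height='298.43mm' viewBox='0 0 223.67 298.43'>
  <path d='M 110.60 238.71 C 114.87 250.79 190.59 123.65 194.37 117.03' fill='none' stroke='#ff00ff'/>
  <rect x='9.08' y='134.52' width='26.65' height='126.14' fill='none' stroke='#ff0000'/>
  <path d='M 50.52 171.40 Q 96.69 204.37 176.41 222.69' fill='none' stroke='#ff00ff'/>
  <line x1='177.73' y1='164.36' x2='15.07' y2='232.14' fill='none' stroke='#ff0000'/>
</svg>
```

1 u = 1 mm; y_m = 298.43 − y.

[1] `<path>` cubic bezier, #ff00ff→score S452 F1817: (110.60,59.72) → (124.96,72.71) → (152.67,113.55) → (180.29,157.90) → (194.37,181.40)

[2] `<rect>` rectangle, #ff0000→engrave S393 F3533: (9.08,163.91) → (35.73,163.91) → (35.73,37.77) → (9.08,37.77) → (9.08,163.91) (closed)

[3] `<path>` quadratic bezier, #ff00ff→score S452 F1817: (50.52,127.03) → (75.70,111.46) → (105.08,97.72) → (138.65,85.82) → (176.41,75.74)

[4] `<line>` line segment, #ff0000→engrave S393 F3533: (177.73,134.07) → (15.07,66.29)

G21
G90
G0 X110.60 Y59.72
M4 S452
G01 X124.96 Y72.71 F1817
G01 X152.67 Y113.55 F1817
G01 X180.29 Y157.90 F1817
G01 X194.37 Y181.40 F1817
G0 X9.08 Y163.91
M4 S393
G01 X35.73 Y163.91 F3533
G01 X35.73 Y37.77 F3533
G01 X9.08 Y37.77 F3533
G01 X9.08 Y163.91 F3533
G0 X50.52 Y127.03
M4 S452
G01 X75.70 Y111.46 F1817
G01 X105.08 Y97.72 F1817
G01 X138.65 Y85.82 F1817
G01 X176.41 Y75.74 F1817
G0 X177.73 Y134.07
M4 S393
G01 X15.07 Y66.29 F3533
M5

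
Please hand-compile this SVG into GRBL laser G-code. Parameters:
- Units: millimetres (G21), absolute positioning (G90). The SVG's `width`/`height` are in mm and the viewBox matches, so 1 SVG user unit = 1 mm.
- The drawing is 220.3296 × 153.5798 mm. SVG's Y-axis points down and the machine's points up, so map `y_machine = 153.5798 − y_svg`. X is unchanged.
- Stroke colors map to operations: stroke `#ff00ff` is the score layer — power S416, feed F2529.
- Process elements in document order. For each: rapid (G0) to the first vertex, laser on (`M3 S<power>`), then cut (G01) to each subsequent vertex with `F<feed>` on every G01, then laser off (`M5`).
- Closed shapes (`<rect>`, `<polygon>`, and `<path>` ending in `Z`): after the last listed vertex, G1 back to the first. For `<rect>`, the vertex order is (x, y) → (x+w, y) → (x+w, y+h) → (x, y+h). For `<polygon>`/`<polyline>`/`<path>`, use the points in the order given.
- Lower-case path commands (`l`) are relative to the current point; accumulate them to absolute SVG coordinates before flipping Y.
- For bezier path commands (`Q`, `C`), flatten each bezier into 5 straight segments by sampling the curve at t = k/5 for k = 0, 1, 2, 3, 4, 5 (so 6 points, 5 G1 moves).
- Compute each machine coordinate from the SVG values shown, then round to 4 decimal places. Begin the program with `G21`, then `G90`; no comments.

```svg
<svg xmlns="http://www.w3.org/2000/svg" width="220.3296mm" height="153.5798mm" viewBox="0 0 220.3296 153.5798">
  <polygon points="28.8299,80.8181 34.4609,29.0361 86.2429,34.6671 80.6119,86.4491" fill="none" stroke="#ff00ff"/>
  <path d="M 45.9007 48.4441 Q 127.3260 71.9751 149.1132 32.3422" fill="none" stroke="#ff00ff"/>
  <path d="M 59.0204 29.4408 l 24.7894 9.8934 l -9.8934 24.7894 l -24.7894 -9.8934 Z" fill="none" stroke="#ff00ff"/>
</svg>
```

G21
G90
G0 X28.8299 Y72.7617
M3 S416
G01 X34.4609 Y124.5437 F2529
G01 X86.2429 Y118.9127 F2529
G01 X80.6119 Y67.1307 F2529
G01 X28.8299 Y72.7617 F2529
M5
G0 X45.9007 Y105.1357
M3 S416
G01 X76.0853 Y98.2499 F2529
G01 X101.4988 Y96.4171 F2529
G01 X122.1413 Y99.6375 F2529
G01 X138.0128 Y107.9110 F2529
G01 X149.1132 Y121.2376 F2529
M5
G0 X59.0204 Y124.1390
M3 S416
G01 X83.8098 Y114.2456 F2529
G01 X73.9164 Y89.4562 F2529
G01 X49.1270 Y99.3496 F2529
G01 X59.0204 Y124.1390 F2529
M5

1 u = 1 mm; y_m = 153.5798 − y.

[1] `<polygon>` regular polygon, #ff00ff→score S416 F2529: (28.8299,72.7617) → (34.4609,124.5437) → (86.2429,118.9127) → (80.6119,67.1307) → (28.8299,72.7617) (closed)

[2] `<path>` quadratic bezier, #ff00ff→score S416 F2529: (45.9007,105.1357) → (76.0853,98.2499) → (101.4988,96.4171) → (122.1413,99.6375) → (138.0128,107.9110) → (149.1132,121.2376)

[3] `<path>` regular polygon, #ff00ff→score S416 F2529: (59.0204,124.1390) → (83.8098,114.2456) → (73.9164,89.4562) → (49.1270,99.3496) → (59.0204,124.1390) (closed)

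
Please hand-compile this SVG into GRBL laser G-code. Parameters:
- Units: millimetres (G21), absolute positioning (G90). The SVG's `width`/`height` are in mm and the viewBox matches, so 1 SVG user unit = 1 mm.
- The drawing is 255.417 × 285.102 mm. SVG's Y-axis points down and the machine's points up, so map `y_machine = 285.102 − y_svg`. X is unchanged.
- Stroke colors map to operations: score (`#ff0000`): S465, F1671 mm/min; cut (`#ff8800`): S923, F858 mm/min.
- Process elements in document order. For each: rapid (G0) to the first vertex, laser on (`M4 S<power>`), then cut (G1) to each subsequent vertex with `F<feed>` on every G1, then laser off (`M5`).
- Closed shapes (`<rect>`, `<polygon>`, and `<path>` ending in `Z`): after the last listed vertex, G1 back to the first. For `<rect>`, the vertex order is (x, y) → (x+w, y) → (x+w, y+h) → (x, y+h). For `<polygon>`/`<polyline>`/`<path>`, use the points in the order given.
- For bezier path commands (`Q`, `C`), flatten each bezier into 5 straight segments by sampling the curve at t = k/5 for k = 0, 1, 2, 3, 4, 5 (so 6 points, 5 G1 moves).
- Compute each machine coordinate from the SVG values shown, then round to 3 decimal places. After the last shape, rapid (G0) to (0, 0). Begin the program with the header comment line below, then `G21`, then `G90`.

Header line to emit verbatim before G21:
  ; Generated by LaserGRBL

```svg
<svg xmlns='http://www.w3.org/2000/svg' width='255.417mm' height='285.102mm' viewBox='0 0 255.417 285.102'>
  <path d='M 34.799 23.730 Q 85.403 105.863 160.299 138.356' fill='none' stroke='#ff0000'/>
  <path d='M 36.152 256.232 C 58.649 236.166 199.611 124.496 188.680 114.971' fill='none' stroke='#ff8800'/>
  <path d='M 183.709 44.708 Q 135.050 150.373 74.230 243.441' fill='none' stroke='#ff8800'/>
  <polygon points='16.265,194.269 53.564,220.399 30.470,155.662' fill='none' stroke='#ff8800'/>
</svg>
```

; Generated by LaserGRBL
G21
G90
G0 X34.799 Y261.372
M4 S465
G1 X56.012 Y230.504 F1671
G1 X79.169 Y203.608 F1671
G1 X104.269 Y180.683 F1671
G1 X131.312 Y161.729 F1671
G1 X160.299 Y146.746 F1671
M5
G0 X36.152 Y28.870
M4 S923
G1 X61.703 Y50.352 F858
G1 X102.709 Y84.519 F858
G1 X146.191 Y122.071 F858
G1 X179.174 Y153.709 F858
G1 X188.680 Y170.131 F858
M5
G0 X183.709 Y240.394
M4 S923
G1 X163.759 Y198.632 F858
G1 X142.836 Y157.878 F858
G1 X120.940 Y118.131 F858
G1 X98.072 Y79.392 F858
G1 X74.230 Y41.661 F858
M5
G0 X16.265 Y90.833
M4 S923
G1 X53.564 Y64.703 F858
G1 X30.470 Y129.440 F858
G1 X16.265 Y90.833 F858
M5
G0 X0.000 Y0.000

Since the viewBox matches the mm dimensions, user units are millimetres directly. The only transform is the Y-flip y_m = 285.102 − y_svg.

Shape 1 is a quadratic bezier drawn with `<path>`. Its stroke #ff0000 means score at S465, F1671. After flipping Y the toolpath is (34.799,261.372) → (56.012,230.504) → (79.169,203.608) → (104.269,180.683) → (131.312,161.729) → (160.299,146.746).

Shape 2 is a cubic bezier drawn with `<path>`. Its stroke #ff8800 means cut at S923, F858. After flipping Y the toolpath is (36.152,28.870) → (61.703,50.352) → (102.709,84.519) → (146.191,122.071) → (179.174,153.709) → (188.680,170.131).

Shape 3 is a quadratic bezier drawn with `<path>`. Its stroke #ff8800 means cut at S923, F858. After flipping Y the toolpath is (183.709,240.394) → (163.759,198.632) → (142.836,157.878) → (120.940,118.131) → (98.072,79.392) → (74.230,41.661).

Shape 4 is a closed polygon drawn with `<polygon>`. Its stroke #ff8800 means cut at S923, F858. After flipping Y the toolpath is (16.265,90.833) → (53.564,64.703) → (30.470,129.440) → (16.265,90.833), returning to the start.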